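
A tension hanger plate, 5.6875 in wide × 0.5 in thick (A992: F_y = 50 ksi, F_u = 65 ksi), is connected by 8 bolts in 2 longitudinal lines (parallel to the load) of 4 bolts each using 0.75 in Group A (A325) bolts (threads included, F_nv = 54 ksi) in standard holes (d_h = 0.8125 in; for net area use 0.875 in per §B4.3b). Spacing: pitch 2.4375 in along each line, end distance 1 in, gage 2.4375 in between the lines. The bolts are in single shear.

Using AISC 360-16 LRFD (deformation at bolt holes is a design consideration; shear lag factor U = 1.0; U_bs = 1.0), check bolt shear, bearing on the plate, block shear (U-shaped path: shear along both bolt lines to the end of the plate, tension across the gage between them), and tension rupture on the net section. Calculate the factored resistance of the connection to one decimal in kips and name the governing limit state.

Bolt shear: A_b = π(0.75)²/4 = 0.44179 in². φR_n = 0.75 × 54 × 0.44179 × 8 × 1 = 143.1 kips.
Bearing (0.5 in plate, F_u = 65 ksi): end bolts L_c = 1 − 0.8125/2 = 0.59375, R_n = min(1.2×0.59375×0.5×65, 2.4×0.75×0.5×65) = 23.156 kips/bolt; interior L_c = 2.4375 − 0.8125 = 1.625, R_n = 58.5 kips/bolt. φR_n = 0.75 × (2×23.156 + 6×58.5) = 298.0 kips.
Block shear: shear path 2×[1+3×2.4375] = 2×8.3125 in, A_gv = 8.3125, A_nv = 2×(8.3125 − 3.5×0.875)×0.5 = 5.25 in²; tension across gage: (2.4375 − 1×0.875)×0.5 = 0.78125 in². R_n = min(0.6×65×5.25, 0.6×50×8.3125) + 1.0×65×0.78125 = min(204.75, 249.38) + 50.781 = 255.53 kips. φR_n = 0.75 × 255.53 = 191.6 kips.
Tension rupture (net): A_n = (5.6875 − 2×0.875)×0.5 = 1.9688 in² (U = 1.0, A_e = A_n). φR_n = 0.75 × 65 × 1.9688 = 96.0 kips.
Governing: min(143.1, 298.0, 191.6, 96.0) = 96.0 kips → net-section rupture.

96.0 kips (net-section rupture governs)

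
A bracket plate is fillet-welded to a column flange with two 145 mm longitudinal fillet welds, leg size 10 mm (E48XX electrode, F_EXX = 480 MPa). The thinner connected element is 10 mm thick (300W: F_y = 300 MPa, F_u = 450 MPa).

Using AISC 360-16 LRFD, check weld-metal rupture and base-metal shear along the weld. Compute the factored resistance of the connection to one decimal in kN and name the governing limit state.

Weld metal: throat = 0.707×10 = 7.07 mm, L = 2×145 = 290 mm. φR_n = 0.75 × 0.6 × 480 × 7.07 × 290 = 442.9 kN.
Base metal shear (10 mm plate): yield φR_n = 1.0×0.6×300×10×290 = 522.0 kN; rupture φR_n = 0.75×0.6×450×10×290 = 587.3 kN; take 522.0 kN (yield).
Governing: min(442.9, 522.0) = 442.9 kN → weld metal.

442.9 kN (weld metal governs)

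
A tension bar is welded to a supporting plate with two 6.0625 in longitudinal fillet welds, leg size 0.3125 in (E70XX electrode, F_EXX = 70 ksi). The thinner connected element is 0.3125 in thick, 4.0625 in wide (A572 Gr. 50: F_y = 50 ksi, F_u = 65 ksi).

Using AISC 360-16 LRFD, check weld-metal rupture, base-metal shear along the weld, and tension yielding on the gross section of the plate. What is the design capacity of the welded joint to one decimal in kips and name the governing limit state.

Weld metal: throat = 0.707×0.3125 = 0.22094 in, L = 2×6.0625 = 12.125 in. φR_n = 0.75 × 0.6 × 70 × 0.22094 × 12.125 = 84.4 kips.
Base metal shear (0.3125 in plate): yield φR_n = 1.0×0.6×50×0.3125×12.125 = 113.7 kips; rupture φR_n = 0.75×0.6×65×0.3125×12.125 = 110.8 kips; take 110.8 kips (rupture).
Tension yield (gross): A_g = 4.0625×0.3125 = 1.2695 in². φR_n = 0.90 × 50 × 1.2695 = 57.1 kips.
Governing: min(84.4, 110.8, 57.1) = 57.1 kips → gross-section yield.

57.1 kips (gross-section yield governs)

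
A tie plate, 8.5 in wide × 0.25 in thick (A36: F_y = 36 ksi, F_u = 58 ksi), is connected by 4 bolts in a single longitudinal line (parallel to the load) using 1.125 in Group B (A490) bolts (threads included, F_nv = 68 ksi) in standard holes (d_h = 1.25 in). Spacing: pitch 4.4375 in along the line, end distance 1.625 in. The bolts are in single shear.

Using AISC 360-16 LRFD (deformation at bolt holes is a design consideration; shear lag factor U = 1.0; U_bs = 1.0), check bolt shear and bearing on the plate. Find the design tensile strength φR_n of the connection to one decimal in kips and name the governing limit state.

Bolt shear: A_b = π(1.125)²/4 = 0.99402 in². φR_n = 0.75 × 68 × 0.99402 × 4 × 1 = 202.8 kips.
Bearing (0.25 in plate, F_u = 58 ksi): end bolts L_c = 1.625 − 1.25/2 = 1, R_n = min(1.2×1×0.25×58, 2.4×1.125×0.25×58) = 17.4 kips/bolt; interior L_c = 4.4375 − 1.25 = 3.1875, R_n = 39.15 kips/bolt. φR_n = 0.75 × (1×17.4 + 3×39.15) = 101.1 kips.
Governing: min(202.8, 101.1) = 101.1 kips → bearing.

101.1 kips (bearing governs)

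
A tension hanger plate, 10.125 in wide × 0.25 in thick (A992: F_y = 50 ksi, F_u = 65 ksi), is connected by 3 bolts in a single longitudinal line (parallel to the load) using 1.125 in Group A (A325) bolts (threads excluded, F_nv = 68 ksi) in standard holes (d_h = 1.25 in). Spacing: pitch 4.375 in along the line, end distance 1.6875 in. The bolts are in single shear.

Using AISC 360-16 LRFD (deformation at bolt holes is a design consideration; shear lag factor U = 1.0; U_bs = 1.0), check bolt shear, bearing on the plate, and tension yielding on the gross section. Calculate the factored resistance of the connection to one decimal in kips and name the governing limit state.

Bolt shear: A_b = π(1.125)²/4 = 0.99402 in². φR_n = 0.75 × 68 × 0.99402 × 3 × 1 = 152.1 kips.
Bearing (0.25 in plate, F_u = 65 ksi): end bolts L_c = 1.6875 − 1.25/2 = 1.0625, R_n = min(1.2×1.0625×0.25×65, 2.4×1.125×0.25×65) = 20.719 kips/bolt; interior L_c = 4.375 − 1.25 = 3.125, R_n = 43.875 kips/bolt. φR_n = 0.75 × (1×20.719 + 2×43.875) = 81.4 kips.
Tension yield (gross): A_g = 10.125×0.25 = 2.5313 in². φR_n = 0.90 × 50 × 2.5313 = 113.9 kips.
Governing: min(152.1, 81.4, 113.9) = 81.4 kips → bearing.

81.4 kips (bearing governs)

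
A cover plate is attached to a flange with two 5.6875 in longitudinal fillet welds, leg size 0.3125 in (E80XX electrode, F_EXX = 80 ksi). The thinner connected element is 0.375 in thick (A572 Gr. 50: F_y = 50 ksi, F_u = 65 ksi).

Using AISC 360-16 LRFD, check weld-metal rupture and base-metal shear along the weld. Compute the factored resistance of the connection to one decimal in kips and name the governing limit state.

Weld metal: throat = 0.707×0.3125 = 0.22094 in, L = 2×5.6875 = 11.375 in. φR_n = 0.75 × 0.6 × 80 × 0.22094 × 11.375 = 90.5 kips.
Base metal shear (0.375 in plate): yield φR_n = 1.0×0.6×50×0.375×11.375 = 128.0 kips; rupture φR_n = 0.75×0.6×65×0.375×11.375 = 124.8 kips; take 124.8 kips (rupture).
Governing: min(90.5, 124.8) = 90.5 kips → weld metal.

90.5 kips (weld metal governs)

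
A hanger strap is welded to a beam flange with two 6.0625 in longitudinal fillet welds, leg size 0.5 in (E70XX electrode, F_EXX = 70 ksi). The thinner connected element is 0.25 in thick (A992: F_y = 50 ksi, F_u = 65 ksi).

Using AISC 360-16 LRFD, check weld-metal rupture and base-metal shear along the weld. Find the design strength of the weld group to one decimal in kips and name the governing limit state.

88.7 kips (base-metal shear governs)

Weld metal: throat = 0.707×0.5 = 0.3535 in, L = 2×6.0625 = 12.125 in. φR_n = 0.75 × 0.6 × 70 × 0.3535 × 12.125 = 135.0 kips.
Base metal shear (0.25 in plate): yield φR_n = 1.0×0.6×50×0.25×12.125 = 90.9 kips; rupture φR_n = 0.75×0.6×65×0.25×12.125 = 88.7 kips; take 88.7 kips (rupture).
Governing: min(135.0, 88.7) = 88.7 kips → base-metal shear.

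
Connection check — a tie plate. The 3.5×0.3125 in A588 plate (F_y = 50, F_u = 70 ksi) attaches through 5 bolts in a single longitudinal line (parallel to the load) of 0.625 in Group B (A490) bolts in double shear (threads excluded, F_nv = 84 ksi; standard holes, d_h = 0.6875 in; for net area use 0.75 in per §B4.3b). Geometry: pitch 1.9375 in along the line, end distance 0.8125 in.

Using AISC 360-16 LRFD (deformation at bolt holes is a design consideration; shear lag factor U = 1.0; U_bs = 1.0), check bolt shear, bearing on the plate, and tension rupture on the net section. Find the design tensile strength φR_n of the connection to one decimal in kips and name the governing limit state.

45.1 kips (net-section rupture governs)

Bolt shear: A_b = π(0.625)²/4 = 0.3068 in². φR_n = 0.75 × 84 × 0.3068 × 5 × 2 = 193.3 kips.
Bearing (0.3125 in plate, F_u = 70 ksi): end bolts L_c = 0.8125 − 0.6875/2 = 0.46875, R_n = min(1.2×0.46875×0.3125×70, 2.4×0.625×0.3125×70) = 12.305 kips/bolt; interior L_c = 1.9375 − 0.6875 = 1.25, R_n = 32.813 kips/bolt. φR_n = 0.75 × (1×12.305 + 4×32.813) = 107.7 kips.
Tension rupture (net): A_n = (3.5 − 1×0.75)×0.3125 = 0.85938 in² (U = 1.0, A_e = A_n). φR_n = 0.75 × 70 × 0.85938 = 45.1 kips.
Governing: min(193.3, 107.7, 45.1) = 45.1 kips → net-section rupture.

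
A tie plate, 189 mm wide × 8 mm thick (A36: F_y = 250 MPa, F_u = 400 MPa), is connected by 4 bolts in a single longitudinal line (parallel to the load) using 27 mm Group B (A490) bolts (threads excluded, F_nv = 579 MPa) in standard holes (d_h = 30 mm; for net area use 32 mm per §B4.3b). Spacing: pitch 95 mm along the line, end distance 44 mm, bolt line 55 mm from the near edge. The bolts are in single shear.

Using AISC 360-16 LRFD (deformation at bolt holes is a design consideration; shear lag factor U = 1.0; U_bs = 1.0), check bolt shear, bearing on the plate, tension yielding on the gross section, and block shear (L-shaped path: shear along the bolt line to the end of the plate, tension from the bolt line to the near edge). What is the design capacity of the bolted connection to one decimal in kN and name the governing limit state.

340.2 kN (gross-section yield governs)

Bolt shear: A_b = π(27)²/4 = 572.56 mm². φR_n = 0.75 × 579 × 572.56 × 4 × 1 = 994.5 kN.
Bearing (8 mm plate, F_u = 400 MPa): end bolts L_c = 44 − 30/2 = 29, R_n = min(1.2×29×8×400, 2.4×27×8×400) = 111.36 kN/bolt; interior L_c = 95 − 30 = 65, R_n = 207.36 kN/bolt. φR_n = 0.75 × (1×111.36 + 3×207.36) = 550.1 kN.
Tension yield (gross): A_g = 189×8 = 1512 mm². φR_n = 0.90 × 250 × 1512 = 340.2 kN.
Block shear: shear path 1×[44+3×95] = 1×329 mm, A_gv = 2632, A_nv = 1×(329 − 3.5×32)×8 = 1736 mm²; tension to near edge: (55 − 0.5×32)×8 = 312 mm². R_n = min(0.6×400×1736, 0.6×250×2632) + 1.0×400×312 = min(416.64, 394.8) + 124.8 = 519.6 kN. φR_n = 0.75 × 519.6 = 389.7 kN.
Governing: min(994.5, 550.1, 340.2, 389.7) = 340.2 kN → gross-section yield.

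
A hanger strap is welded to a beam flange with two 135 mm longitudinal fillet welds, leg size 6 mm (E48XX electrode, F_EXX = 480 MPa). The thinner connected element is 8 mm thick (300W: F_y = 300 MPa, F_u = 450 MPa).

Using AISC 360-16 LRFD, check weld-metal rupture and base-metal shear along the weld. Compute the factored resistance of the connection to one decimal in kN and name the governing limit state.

247.4 kN (weld metal governs)

Weld metal: throat = 0.707×6 = 4.242 mm, L = 2×135 = 270 mm. φR_n = 0.75 × 0.6 × 480 × 4.242 × 270 = 247.4 kN.
Base metal shear (8 mm plate): yield φR_n = 1.0×0.6×300×8×270 = 388.8 kN; rupture φR_n = 0.75×0.6×450×8×270 = 437.4 kN; take 388.8 kN (yield).
Governing: min(247.4, 388.8) = 247.4 kN → weld metal.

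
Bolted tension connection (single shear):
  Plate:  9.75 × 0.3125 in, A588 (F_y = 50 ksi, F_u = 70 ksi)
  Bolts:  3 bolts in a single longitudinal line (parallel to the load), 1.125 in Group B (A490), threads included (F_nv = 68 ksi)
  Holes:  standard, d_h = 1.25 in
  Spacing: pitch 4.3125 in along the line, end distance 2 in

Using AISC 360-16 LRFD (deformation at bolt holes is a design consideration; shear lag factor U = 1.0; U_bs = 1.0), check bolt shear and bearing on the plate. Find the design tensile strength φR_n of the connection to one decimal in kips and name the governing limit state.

115.7 kips (bearing governs)

Bolt shear: A_b = π(1.125)²/4 = 0.99402 in². φR_n = 0.75 × 68 × 0.99402 × 3 × 1 = 152.1 kips.
Bearing (0.3125 in plate, F_u = 70 ksi): end bolts L_c = 2 − 1.25/2 = 1.375, R_n = min(1.2×1.375×0.3125×70, 2.4×1.125×0.3125×70) = 36.094 kips/bolt; interior L_c = 4.3125 − 1.25 = 3.0625, R_n = 59.063 kips/bolt. φR_n = 0.75 × (1×36.094 + 2×59.063) = 115.7 kips.
Governing: min(152.1, 115.7) = 115.7 kips → bearing.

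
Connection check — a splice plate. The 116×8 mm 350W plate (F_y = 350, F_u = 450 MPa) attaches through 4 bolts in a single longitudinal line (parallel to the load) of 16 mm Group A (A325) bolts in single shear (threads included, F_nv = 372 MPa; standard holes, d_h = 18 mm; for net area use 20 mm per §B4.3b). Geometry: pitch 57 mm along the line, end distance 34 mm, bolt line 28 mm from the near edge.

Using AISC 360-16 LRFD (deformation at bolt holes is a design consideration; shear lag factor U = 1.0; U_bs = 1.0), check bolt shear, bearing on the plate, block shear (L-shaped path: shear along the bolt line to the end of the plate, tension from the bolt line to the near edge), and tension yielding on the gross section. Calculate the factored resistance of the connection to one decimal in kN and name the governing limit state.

224.4 kN (bolt shear governs)

Bolt shear: A_b = π(16)²/4 = 201.06 mm². φR_n = 0.75 × 372 × 201.06 × 4 × 1 = 224.4 kN.
Bearing (8 mm plate, F_u = 450 MPa): end bolts L_c = 34 − 18/2 = 25, R_n = min(1.2×25×8×450, 2.4×16×8×450) = 108 kN/bolt; interior L_c = 57 − 18 = 39, R_n = 138.24 kN/bolt. φR_n = 0.75 × (1×108 + 3×138.24) = 392.0 kN.
Block shear: shear path 1×[34+3×57] = 1×205 mm, A_gv = 1640, A_nv = 1×(205 − 3.5×20)×8 = 1080 mm²; tension to near edge: (28 − 0.5×20)×8 = 144 mm². R_n = min(0.6×450×1080, 0.6×350×1640) + 1.0×450×144 = min(291.6, 344.4) + 64.8 = 356.4 kN. φR_n = 0.75 × 356.4 = 267.3 kN.
Tension yield (gross): A_g = 116×8 = 928 mm². φR_n = 0.90 × 350 × 928 = 292.3 kN.
Governing: min(224.4, 392.0, 267.3, 292.3) = 224.4 kN → bolt shear.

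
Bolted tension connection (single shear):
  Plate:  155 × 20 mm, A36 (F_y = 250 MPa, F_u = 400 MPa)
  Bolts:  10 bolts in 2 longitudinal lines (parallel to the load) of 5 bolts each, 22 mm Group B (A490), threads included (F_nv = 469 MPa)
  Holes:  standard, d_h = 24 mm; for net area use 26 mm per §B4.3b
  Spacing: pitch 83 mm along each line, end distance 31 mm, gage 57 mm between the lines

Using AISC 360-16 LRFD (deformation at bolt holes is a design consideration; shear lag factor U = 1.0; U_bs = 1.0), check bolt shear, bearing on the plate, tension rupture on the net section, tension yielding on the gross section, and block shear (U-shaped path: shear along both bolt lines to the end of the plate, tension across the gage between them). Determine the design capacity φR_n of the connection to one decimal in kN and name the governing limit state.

618.0 kN (net-section rupture governs)

Bolt shear: A_b = π(22)²/4 = 380.13 mm². φR_n = 0.75 × 469 × 380.13 × 10 × 1 = 1337.1 kN.
Bearing (20 mm plate, F_u = 400 MPa): end bolts L_c = 31 − 24/2 = 19, R_n = min(1.2×19×20×400, 2.4×22×20×400) = 182.4 kN/bolt; interior L_c = 83 − 24 = 59, R_n = 422.4 kN/bolt. φR_n = 0.75 × (2×182.4 + 8×422.4) = 2808.0 kN.
Tension rupture (net): A_n = (155 − 2×26)×20 = 2060 mm² (U = 1.0, A_e = A_n). φR_n = 0.75 × 400 × 2060 = 618.0 kN.
Tension yield (gross): A_g = 155×20 = 3100 mm². φR_n = 0.90 × 250 × 3100 = 697.5 kN.
Block shear: shear path 2×[31+4×83] = 2×363 mm, A_gv = 14520, A_nv = 2×(363 − 4.5×26)×20 = 9840 mm²; tension across gage: (57 − 1×26)×20 = 620 mm². R_n = min(0.6×400×9840, 0.6×250×14520) + 1.0×400×620 = min(2361.6, 2178) + 248 = 2426 kN. φR_n = 0.75 × 2426 = 1819.5 kN.
Governing: min(1337.1, 2808.0, 618.0, 697.5, 1819.5) = 618.0 kN → net-section rupture.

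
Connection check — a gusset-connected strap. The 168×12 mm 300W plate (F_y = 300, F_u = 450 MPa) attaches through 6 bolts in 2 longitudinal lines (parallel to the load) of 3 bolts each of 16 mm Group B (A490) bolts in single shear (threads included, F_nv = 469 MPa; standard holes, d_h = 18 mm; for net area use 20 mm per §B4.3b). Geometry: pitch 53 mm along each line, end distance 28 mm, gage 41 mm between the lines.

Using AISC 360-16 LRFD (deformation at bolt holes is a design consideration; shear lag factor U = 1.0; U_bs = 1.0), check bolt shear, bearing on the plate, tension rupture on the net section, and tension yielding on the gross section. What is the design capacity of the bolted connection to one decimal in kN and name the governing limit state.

424.3 kN (bolt shear governs)

Bolt shear: A_b = π(16)²/4 = 201.06 mm². φR_n = 0.75 × 469 × 201.06 × 6 × 1 = 424.3 kN.
Bearing (12 mm plate, F_u = 450 MPa): end bolts L_c = 28 − 18/2 = 19, R_n = min(1.2×19×12×450, 2.4×16×12×450) = 123.12 kN/bolt; interior L_c = 53 − 18 = 35, R_n = 207.36 kN/bolt. φR_n = 0.75 × (2×123.12 + 4×207.36) = 806.8 kN.
Tension rupture (net): A_n = (168 − 2×20)×12 = 1536 mm² (U = 1.0, A_e = A_n). φR_n = 0.75 × 450 × 1536 = 518.4 kN.
Tension yield (gross): A_g = 168×12 = 2016 mm². φR_n = 0.90 × 300 × 2016 = 544.3 kN.
Governing: min(424.3, 806.8, 518.4, 544.3) = 424.3 kN → bolt shear.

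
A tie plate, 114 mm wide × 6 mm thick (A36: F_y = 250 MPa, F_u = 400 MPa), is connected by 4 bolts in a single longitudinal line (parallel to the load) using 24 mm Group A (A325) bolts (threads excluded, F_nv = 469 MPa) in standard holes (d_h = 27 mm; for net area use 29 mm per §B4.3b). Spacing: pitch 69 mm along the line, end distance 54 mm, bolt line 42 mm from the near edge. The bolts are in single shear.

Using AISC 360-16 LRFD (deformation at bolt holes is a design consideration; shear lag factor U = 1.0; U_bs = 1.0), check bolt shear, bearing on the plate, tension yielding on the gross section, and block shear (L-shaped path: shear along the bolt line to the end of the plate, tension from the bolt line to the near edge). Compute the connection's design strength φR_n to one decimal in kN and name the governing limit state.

153.9 kN (gross-section yield governs)

Bolt shear: A_b = π(24)²/4 = 452.39 mm². φR_n = 0.75 × 469 × 452.39 × 4 × 1 = 636.5 kN.
Bearing (6 mm plate, F_u = 400 MPa): end bolts L_c = 54 − 27/2 = 40.5, R_n = min(1.2×40.5×6×400, 2.4×24×6×400) = 116.64 kN/bolt; interior L_c = 69 − 27 = 42, R_n = 120.96 kN/bolt. φR_n = 0.75 × (1×116.64 + 3×120.96) = 359.6 kN.
Tension yield (gross): A_g = 114×6 = 684 mm². φR_n = 0.90 × 250 × 684 = 153.9 kN.
Block shear: shear path 1×[54+3×69] = 1×261 mm, A_gv = 1566, A_nv = 1×(261 − 3.5×29)×6 = 957 mm²; tension to near edge: (42 − 0.5×29)×6 = 165 mm². R_n = min(0.6×400×957, 0.6×250×1566) + 1.0×400×165 = min(229.68, 234.9) + 66 = 295.68 kN. φR_n = 0.75 × 295.68 = 221.8 kN.
Governing: min(636.5, 359.6, 153.9, 221.8) = 153.9 kN → gross-section yield.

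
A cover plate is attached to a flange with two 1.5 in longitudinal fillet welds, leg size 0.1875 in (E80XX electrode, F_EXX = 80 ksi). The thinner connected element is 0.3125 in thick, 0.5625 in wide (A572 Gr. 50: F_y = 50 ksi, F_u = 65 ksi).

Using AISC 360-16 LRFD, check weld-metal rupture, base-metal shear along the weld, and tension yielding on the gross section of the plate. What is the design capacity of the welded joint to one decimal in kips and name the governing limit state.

Weld metal: throat = 0.707×0.1875 = 0.13256 in, L = 2×1.5 = 3 in. φR_n = 0.75 × 0.6 × 80 × 0.13256 × 3 = 14.3 kips.
Base metal shear (0.3125 in plate): yield φR_n = 1.0×0.6×50×0.3125×3 = 28.1 kips; rupture φR_n = 0.75×0.6×65×0.3125×3 = 27.4 kips; take 27.4 kips (rupture).
Tension yield (gross): A_g = 0.5625×0.3125 = 0.17578 in². φR_n = 0.90 × 50 × 0.17578 = 7.9 kips.
Governing: min(14.3, 27.4, 7.9) = 7.9 kips → gross-section yield.

7.9 kips (gross-section yield governs)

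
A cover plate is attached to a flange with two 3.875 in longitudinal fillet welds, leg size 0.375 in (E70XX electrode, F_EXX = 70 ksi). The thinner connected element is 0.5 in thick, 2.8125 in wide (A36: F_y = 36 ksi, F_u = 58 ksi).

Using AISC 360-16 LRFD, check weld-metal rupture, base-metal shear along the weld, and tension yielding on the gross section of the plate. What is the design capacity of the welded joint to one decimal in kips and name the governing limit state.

Weld metal: throat = 0.707×0.375 = 0.26513 in, L = 2×3.875 = 7.75 in. φR_n = 0.75 × 0.6 × 70 × 0.26513 × 7.75 = 64.7 kips.
Base metal shear (0.5 in plate): yield φR_n = 1.0×0.6×36×0.5×7.75 = 83.7 kips; rupture φR_n = 0.75×0.6×58×0.5×7.75 = 101.1 kips; take 83.7 kips (yield).
Tension yield (gross): A_g = 2.8125×0.5 = 1.4063 in². φR_n = 0.90 × 36 × 1.4063 = 45.6 kips.
Governing: min(64.7, 83.7, 45.6) = 45.6 kips → gross-section yield.

45.6 kips (gross-section yield governs)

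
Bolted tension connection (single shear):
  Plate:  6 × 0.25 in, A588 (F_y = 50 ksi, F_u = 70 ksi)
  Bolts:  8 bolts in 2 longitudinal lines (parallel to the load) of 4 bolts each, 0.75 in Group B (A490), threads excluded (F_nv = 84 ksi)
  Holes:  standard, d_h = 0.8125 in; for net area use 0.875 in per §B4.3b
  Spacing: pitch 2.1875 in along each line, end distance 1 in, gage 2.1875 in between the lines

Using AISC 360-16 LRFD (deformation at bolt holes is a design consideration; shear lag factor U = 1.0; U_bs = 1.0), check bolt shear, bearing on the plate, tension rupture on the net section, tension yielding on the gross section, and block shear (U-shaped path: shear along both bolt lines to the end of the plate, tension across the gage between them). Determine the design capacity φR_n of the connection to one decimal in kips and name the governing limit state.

Bolt shear: A_b = π(0.75)²/4 = 0.44179 in². φR_n = 0.75 × 84 × 0.44179 × 8 × 1 = 222.7 kips.
Bearing (0.25 in plate, F_u = 70 ksi): end bolts L_c = 1 − 0.8125/2 = 0.59375, R_n = min(1.2×0.59375×0.25×70, 2.4×0.75×0.25×70) = 12.469 kips/bolt; interior L_c = 2.1875 − 0.8125 = 1.375, R_n = 28.875 kips/bolt. φR_n = 0.75 × (2×12.469 + 6×28.875) = 148.6 kips.
Tension rupture (net): A_n = (6 − 2×0.875)×0.25 = 1.0625 in² (U = 1.0, A_e = A_n). φR_n = 0.75 × 70 × 1.0625 = 55.8 kips.
Tension yield (gross): A_g = 6×0.25 = 1.5 in². φR_n = 0.90 × 50 × 1.5 = 67.5 kips.
Block shear: shear path 2×[1+3×2.1875] = 2×7.5625 in, A_gv = 3.7813, A_nv = 2×(7.5625 − 3.5×0.875)×0.25 = 2.25 in²; tension across gage: (2.1875 − 1×0.875)×0.25 = 0.32813 in². R_n = min(0.6×70×2.25, 0.6×50×3.7813) + 1.0×70×0.32813 = min(94.5, 113.44) + 22.969 = 117.47 kips. φR_n = 0.75 × 117.47 = 88.1 kips.
Governing: min(222.7, 148.6, 55.8, 67.5, 88.1) = 55.8 kips → net-section rupture.

55.8 kips (net-section rupture governs)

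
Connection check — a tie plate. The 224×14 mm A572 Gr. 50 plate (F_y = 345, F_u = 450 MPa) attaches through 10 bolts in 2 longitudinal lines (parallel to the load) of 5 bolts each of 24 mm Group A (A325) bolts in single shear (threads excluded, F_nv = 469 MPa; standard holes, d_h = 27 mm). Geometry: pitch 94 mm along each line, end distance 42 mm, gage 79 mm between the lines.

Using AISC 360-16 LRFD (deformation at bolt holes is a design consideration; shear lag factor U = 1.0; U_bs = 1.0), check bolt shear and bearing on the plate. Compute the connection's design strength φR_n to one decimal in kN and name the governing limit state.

1591.3 kN (bolt shear governs)

Bolt shear: A_b = π(24)²/4 = 452.39 mm². φR_n = 0.75 × 469 × 452.39 × 10 × 1 = 1591.3 kN.
Bearing (14 mm plate, F_u = 450 MPa): end bolts L_c = 42 − 27/2 = 28.5, R_n = min(1.2×28.5×14×450, 2.4×24×14×450) = 215.46 kN/bolt; interior L_c = 94 − 27 = 67, R_n = 362.88 kN/bolt. φR_n = 0.75 × (2×215.46 + 8×362.88) = 2500.5 kN.
Governing: min(1591.3, 2500.5) = 1591.3 kN → bolt shear.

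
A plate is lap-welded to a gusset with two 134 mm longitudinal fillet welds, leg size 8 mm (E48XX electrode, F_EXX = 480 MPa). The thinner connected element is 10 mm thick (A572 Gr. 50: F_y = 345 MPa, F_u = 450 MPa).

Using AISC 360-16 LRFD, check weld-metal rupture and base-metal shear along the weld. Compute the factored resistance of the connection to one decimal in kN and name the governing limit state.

327.4 kN (weld metal governs)

Weld metal: throat = 0.707×8 = 5.656 mm, L = 2×134 = 268 mm. φR_n = 0.75 × 0.6 × 480 × 5.656 × 268 = 327.4 kN.
Base metal shear (10 mm plate): yield φR_n = 1.0×0.6×345×10×268 = 554.8 kN; rupture φR_n = 0.75×0.6×450×10×268 = 542.7 kN; take 542.7 kN (rupture).
Governing: min(327.4, 542.7) = 327.4 kN → weld metal.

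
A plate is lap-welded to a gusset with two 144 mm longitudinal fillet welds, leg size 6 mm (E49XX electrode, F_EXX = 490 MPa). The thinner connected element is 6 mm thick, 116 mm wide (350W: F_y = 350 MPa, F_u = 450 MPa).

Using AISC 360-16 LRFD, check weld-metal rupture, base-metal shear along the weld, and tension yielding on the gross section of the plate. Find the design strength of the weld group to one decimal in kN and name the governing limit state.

219.2 kN (gross-section yield governs)

Weld metal: throat = 0.707×6 = 4.242 mm, L = 2×144 = 288 mm. φR_n = 0.75 × 0.6 × 490 × 4.242 × 288 = 269.4 kN.
Base metal shear (6 mm plate): yield φR_n = 1.0×0.6×350×6×288 = 362.9 kN; rupture φR_n = 0.75×0.6×450×6×288 = 349.9 kN; take 349.9 kN (rupture).
Tension yield (gross): A_g = 116×6 = 696 mm². φR_n = 0.90 × 350 × 696 = 219.2 kN.
Governing: min(269.4, 349.9, 219.2) = 219.2 kN → gross-section yield.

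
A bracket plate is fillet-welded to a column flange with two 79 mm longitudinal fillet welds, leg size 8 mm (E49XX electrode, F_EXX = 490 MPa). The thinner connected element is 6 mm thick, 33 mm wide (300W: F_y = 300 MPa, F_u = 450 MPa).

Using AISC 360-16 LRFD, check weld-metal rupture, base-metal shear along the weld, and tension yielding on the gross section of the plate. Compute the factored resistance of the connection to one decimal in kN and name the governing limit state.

53.5 kN (gross-section yield governs)

Weld metal: throat = 0.707×8 = 5.656 mm, L = 2×79 = 158 mm. φR_n = 0.75 × 0.6 × 490 × 5.656 × 158 = 197.0 kN.
Base metal shear (6 mm plate): yield φR_n = 1.0×0.6×300×6×158 = 170.6 kN; rupture φR_n = 0.75×0.6×450×6×158 = 192.0 kN; take 170.6 kN (yield).
Tension yield (gross): A_g = 33×6 = 198 mm². φR_n = 0.90 × 300 × 198 = 53.5 kN.
Governing: min(197.0, 170.6, 53.5) = 53.5 kN → gross-section yield.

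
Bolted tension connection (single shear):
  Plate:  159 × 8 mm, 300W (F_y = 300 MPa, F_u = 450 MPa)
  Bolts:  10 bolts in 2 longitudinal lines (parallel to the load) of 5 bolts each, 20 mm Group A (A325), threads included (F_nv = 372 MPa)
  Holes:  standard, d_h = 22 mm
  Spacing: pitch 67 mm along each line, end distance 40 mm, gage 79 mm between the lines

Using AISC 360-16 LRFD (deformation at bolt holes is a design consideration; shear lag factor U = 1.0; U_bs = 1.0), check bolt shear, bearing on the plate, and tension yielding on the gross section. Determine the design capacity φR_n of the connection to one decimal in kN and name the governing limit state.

343.4 kN (gross-section yield governs)

Bolt shear: A_b = π(20)²/4 = 314.16 mm². φR_n = 0.75 × 372 × 314.16 × 10 × 1 = 876.5 kN.
Bearing (8 mm plate, F_u = 450 MPa): end bolts L_c = 40 − 22/2 = 29, R_n = min(1.2×29×8×450, 2.4×20×8×450) = 125.28 kN/bolt; interior L_c = 67 − 22 = 45, R_n = 172.8 kN/bolt. φR_n = 0.75 × (2×125.28 + 8×172.8) = 1224.7 kN.
Tension yield (gross): A_g = 159×8 = 1272 mm². φR_n = 0.90 × 300 × 1272 = 343.4 kN.
Governing: min(876.5, 1224.7, 343.4) = 343.4 kN → gross-section yield.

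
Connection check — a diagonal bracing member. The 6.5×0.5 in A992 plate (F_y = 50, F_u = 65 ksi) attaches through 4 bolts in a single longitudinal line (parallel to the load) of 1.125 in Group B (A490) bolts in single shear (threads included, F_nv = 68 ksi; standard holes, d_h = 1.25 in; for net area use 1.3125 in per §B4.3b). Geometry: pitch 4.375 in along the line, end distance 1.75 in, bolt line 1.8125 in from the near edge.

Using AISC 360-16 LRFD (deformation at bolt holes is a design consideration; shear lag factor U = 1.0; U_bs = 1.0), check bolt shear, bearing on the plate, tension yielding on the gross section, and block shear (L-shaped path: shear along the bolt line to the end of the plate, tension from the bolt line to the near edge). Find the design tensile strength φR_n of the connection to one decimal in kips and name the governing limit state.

Bolt shear: A_b = π(1.125)²/4 = 0.99402 in². φR_n = 0.75 × 68 × 0.99402 × 4 × 1 = 202.8 kips.
Bearing (0.5 in plate, F_u = 65 ksi): end bolts L_c = 1.75 − 1.25/2 = 1.125, R_n = min(1.2×1.125×0.5×65, 2.4×1.125×0.5×65) = 43.875 kips/bolt; interior L_c = 4.375 − 1.25 = 3.125, R_n = 87.75 kips/bolt. φR_n = 0.75 × (1×43.875 + 3×87.75) = 230.3 kips.
Tension yield (gross): A_g = 6.5×0.5 = 3.25 in². φR_n = 0.90 × 50 × 3.25 = 146.3 kips.
Block shear: shear path 1×[1.75+3×4.375] = 1×14.875 in, A_gv = 7.4375, A_nv = 1×(14.875 − 3.5×1.3125)×0.5 = 5.1406 in²; tension to near edge: (1.8125 − 0.5×1.3125)×0.5 = 0.57813 in². R_n = min(0.6×65×5.1406, 0.6×50×7.4375) + 1.0×65×0.57813 = min(200.48, 223.13) + 37.578 = 238.06 kips. φR_n = 0.75 × 238.06 = 178.5 kips.
Governing: min(202.8, 230.3, 146.3, 178.5) = 146.3 kips → gross-section yield.

146.3 kips (gross-section yield governs)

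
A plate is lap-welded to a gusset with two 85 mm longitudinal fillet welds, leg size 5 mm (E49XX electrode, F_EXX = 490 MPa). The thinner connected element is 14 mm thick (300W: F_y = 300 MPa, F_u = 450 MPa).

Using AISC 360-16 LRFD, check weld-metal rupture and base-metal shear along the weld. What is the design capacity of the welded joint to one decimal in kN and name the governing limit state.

132.5 kN (weld metal governs)

Weld metal: throat = 0.707×5 = 3.535 mm, L = 2×85 = 170 mm. φR_n = 0.75 × 0.6 × 490 × 3.535 × 170 = 132.5 kN.
Base metal shear (14 mm plate): yield φR_n = 1.0×0.6×300×14×170 = 428.4 kN; rupture φR_n = 0.75×0.6×450×14×170 = 482.0 kN; take 428.4 kN (yield).
Governing: min(132.5, 428.4) = 132.5 kN → weld metal.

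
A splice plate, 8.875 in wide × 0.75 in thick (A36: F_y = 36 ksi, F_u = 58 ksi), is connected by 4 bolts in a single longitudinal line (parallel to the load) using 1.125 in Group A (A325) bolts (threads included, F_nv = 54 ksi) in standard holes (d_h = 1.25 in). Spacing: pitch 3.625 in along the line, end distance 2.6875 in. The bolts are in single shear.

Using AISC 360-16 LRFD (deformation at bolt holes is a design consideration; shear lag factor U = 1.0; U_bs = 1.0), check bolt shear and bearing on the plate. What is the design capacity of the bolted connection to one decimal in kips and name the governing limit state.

Bolt shear: A_b = π(1.125)²/4 = 0.99402 in². φR_n = 0.75 × 54 × 0.99402 × 4 × 1 = 161.0 kips.
Bearing (0.75 in plate, F_u = 58 ksi): end bolts L_c = 2.6875 − 1.25/2 = 2.0625, R_n = min(1.2×2.0625×0.75×58, 2.4×1.125×0.75×58) = 107.66 kips/bolt; interior L_c = 3.625 − 1.25 = 2.375, R_n = 117.45 kips/bolt. φR_n = 0.75 × (1×107.66 + 3×117.45) = 345.0 kips.
Governing: min(161.0, 345.0) = 161.0 kips → bolt shear.

161.0 kips (bolt shear governs)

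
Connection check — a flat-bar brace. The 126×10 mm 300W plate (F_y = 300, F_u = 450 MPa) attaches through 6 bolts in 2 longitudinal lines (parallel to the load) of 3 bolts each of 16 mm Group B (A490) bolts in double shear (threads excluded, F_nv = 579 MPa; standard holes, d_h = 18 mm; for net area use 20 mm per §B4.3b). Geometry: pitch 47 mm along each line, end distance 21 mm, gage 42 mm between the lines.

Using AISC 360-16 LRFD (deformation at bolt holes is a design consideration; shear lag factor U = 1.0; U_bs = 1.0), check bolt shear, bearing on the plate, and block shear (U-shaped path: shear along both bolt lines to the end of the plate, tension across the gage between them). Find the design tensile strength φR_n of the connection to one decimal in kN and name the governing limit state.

Bolt shear: A_b = π(16)²/4 = 201.06 mm². φR_n = 0.75 × 579 × 201.06 × 6 × 2 = 1047.7 kN.
Bearing (10 mm plate, F_u = 450 MPa): end bolts L_c = 21 − 18/2 = 12, R_n = min(1.2×12×10×450, 2.4×16×10×450) = 64.8 kN/bolt; interior L_c = 47 − 18 = 29, R_n = 156.6 kN/bolt. φR_n = 0.75 × (2×64.8 + 4×156.6) = 567.0 kN.
Block shear: shear path 2×[21+2×47] = 2×115 mm, A_gv = 2300, A_nv = 2×(115 − 2.5×20)×10 = 1300 mm²; tension across gage: (42 − 1×20)×10 = 220 mm². R_n = min(0.6×450×1300, 0.6×300×2300) + 1.0×450×220 = min(351, 414) + 99 = 450 kN. φR_n = 0.75 × 450 = 337.5 kN.
Governing: min(1047.7, 567.0, 337.5) = 337.5 kN → block shear.

337.5 kN (block shear governs)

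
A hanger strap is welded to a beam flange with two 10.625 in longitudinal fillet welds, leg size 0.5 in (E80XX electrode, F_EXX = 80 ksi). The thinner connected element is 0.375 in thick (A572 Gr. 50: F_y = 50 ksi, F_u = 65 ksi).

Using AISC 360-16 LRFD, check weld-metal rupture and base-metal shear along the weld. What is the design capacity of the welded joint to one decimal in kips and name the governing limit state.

233.1 kips (base-metal shear governs)

Weld metal: throat = 0.707×0.5 = 0.3535 in, L = 2×10.625 = 21.25 in. φR_n = 0.75 × 0.6 × 80 × 0.3535 × 21.25 = 270.4 kips.
Base metal shear (0.375 in plate): yield φR_n = 1.0×0.6×50×0.375×21.25 = 239.1 kips; rupture φR_n = 0.75×0.6×65×0.375×21.25 = 233.1 kips; take 233.1 kips (rupture).
Governing: min(270.4, 233.1) = 233.1 kips → base-metal shear.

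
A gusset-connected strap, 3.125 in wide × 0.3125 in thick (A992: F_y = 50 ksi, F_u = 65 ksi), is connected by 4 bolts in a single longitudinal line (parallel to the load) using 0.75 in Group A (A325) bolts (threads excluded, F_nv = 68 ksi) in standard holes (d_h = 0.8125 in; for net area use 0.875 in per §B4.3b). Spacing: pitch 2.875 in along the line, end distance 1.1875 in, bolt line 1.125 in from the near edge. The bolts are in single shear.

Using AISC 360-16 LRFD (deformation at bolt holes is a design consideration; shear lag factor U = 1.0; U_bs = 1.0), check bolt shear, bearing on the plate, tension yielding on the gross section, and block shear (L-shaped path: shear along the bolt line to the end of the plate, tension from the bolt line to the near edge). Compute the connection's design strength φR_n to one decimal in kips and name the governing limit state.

Bolt shear: A_b = π(0.75)²/4 = 0.44179 in². φR_n = 0.75 × 68 × 0.44179 × 4 × 1 = 90.1 kips.
Bearing (0.3125 in plate, F_u = 65 ksi): end bolts L_c = 1.1875 − 0.8125/2 = 0.78125, R_n = min(1.2×0.78125×0.3125×65, 2.4×0.75×0.3125×65) = 19.043 kips/bolt; interior L_c = 2.875 − 0.8125 = 2.0625, R_n = 36.563 kips/bolt. φR_n = 0.75 × (1×19.043 + 3×36.563) = 96.5 kips.
Tension yield (gross): A_g = 3.125×0.3125 = 0.97656 in². φR_n = 0.90 × 50 × 0.97656 = 43.9 kips.
Block shear: shear path 1×[1.1875+3×2.875] = 1×9.8125 in, A_gv = 3.0664, A_nv = 1×(9.8125 − 3.5×0.875)×0.3125 = 2.1094 in²; tension to near edge: (1.125 − 0.5×0.875)×0.3125 = 0.21484 in². R_n = min(0.6×65×2.1094, 0.6×50×3.0664) + 1.0×65×0.21484 = min(82.267, 91.992) + 13.965 = 96.232 kips. φR_n = 0.75 × 96.232 = 72.2 kips.
Governing: min(90.1, 96.5, 43.9, 72.2) = 43.9 kips → gross-section yield.

43.9 kips (gross-section yield governs)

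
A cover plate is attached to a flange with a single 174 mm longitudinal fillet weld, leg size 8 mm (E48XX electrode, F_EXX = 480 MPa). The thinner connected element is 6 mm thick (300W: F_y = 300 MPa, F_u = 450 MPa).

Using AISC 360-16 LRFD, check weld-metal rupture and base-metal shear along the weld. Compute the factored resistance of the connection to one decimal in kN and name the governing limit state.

187.9 kN (base-metal shear governs)

Weld metal: throat = 0.707×8 = 5.656 mm, L = 174 mm. φR_n = 0.75 × 0.6 × 480 × 5.656 × 174 = 212.6 kN.
Base metal shear (6 mm plate): yield φR_n = 1.0×0.6×300×6×174 = 187.9 kN; rupture φR_n = 0.75×0.6×450×6×174 = 211.4 kN; take 187.9 kN (yield).
Governing: min(212.6, 187.9) = 187.9 kN → base-metal shear.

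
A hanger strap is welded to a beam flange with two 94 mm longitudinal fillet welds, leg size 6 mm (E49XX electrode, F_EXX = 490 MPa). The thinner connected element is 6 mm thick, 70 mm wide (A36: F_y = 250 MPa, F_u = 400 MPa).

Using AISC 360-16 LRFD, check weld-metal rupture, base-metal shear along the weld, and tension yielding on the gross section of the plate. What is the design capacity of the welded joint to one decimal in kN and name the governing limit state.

94.5 kN (gross-section yield governs)

Weld metal: throat = 0.707×6 = 4.242 mm, L = 2×94 = 188 mm. φR_n = 0.75 × 0.6 × 490 × 4.242 × 188 = 175.8 kN.
Base metal shear (6 mm plate): yield φR_n = 1.0×0.6×250×6×188 = 169.2 kN; rupture φR_n = 0.75×0.6×400×6×188 = 203.0 kN; take 169.2 kN (yield).
Tension yield (gross): A_g = 70×6 = 420 mm². φR_n = 0.90 × 250 × 420 = 94.5 kN.
Governing: min(175.8, 169.2, 94.5) = 94.5 kN → gross-section yield.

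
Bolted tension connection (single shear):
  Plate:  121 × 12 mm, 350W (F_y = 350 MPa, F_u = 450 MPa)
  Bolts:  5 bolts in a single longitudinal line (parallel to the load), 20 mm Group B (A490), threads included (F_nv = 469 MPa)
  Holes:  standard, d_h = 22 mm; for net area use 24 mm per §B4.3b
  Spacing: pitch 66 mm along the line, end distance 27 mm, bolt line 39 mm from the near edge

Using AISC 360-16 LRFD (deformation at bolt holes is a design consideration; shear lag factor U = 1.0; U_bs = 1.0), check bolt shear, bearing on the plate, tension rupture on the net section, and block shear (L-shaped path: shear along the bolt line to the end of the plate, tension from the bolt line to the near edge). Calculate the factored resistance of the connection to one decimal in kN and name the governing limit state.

Bolt shear: A_b = π(20)²/4 = 314.16 mm². φR_n = 0.75 × 469 × 314.16 × 5 × 1 = 552.5 kN.
Bearing (12 mm plate, F_u = 450 MPa): end bolts L_c = 27 − 22/2 = 16, R_n = min(1.2×16×12×450, 2.4×20×12×450) = 103.68 kN/bolt; interior L_c = 66 − 22 = 44, R_n = 259.2 kN/bolt. φR_n = 0.75 × (1×103.68 + 4×259.2) = 855.4 kN.
Tension rupture (net): A_n = (121 − 1×24)×12 = 1164 mm² (U = 1.0, A_e = A_n). φR_n = 0.75 × 450 × 1164 = 392.9 kN.
Block shear: shear path 1×[27+4×66] = 1×291 mm, A_gv = 3492, A_nv = 1×(291 − 4.5×24)×12 = 2196 mm²; tension to near edge: (39 − 0.5×24)×12 = 324 mm². R_n = min(0.6×450×2196, 0.6×350×3492) + 1.0×450×324 = min(592.92, 733.32) + 145.8 = 738.72 kN. φR_n = 0.75 × 738.72 = 554.0 kN.
Governing: min(552.5, 855.4, 392.9, 554.0) = 392.9 kN → net-section rupture.

392.9 kN (net-section rupture governs)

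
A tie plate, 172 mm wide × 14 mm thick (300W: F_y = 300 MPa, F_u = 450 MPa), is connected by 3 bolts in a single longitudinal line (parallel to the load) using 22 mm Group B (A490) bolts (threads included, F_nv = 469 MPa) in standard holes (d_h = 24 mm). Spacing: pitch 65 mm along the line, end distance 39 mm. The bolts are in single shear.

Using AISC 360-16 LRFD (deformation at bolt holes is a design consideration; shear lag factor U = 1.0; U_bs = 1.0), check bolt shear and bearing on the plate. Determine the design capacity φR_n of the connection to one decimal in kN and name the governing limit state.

401.1 kN (bolt shear governs)

Bolt shear: A_b = π(22)²/4 = 380.13 mm². φR_n = 0.75 × 469 × 380.13 × 3 × 1 = 401.1 kN.
Bearing (14 mm plate, F_u = 450 MPa): end bolts L_c = 39 − 24/2 = 27, R_n = min(1.2×27×14×450, 2.4×22×14×450) = 204.12 kN/bolt; interior L_c = 65 − 24 = 41, R_n = 309.96 kN/bolt. φR_n = 0.75 × (1×204.12 + 2×309.96) = 618.0 kN.
Governing: min(401.1, 618.0) = 401.1 kN → bolt shear.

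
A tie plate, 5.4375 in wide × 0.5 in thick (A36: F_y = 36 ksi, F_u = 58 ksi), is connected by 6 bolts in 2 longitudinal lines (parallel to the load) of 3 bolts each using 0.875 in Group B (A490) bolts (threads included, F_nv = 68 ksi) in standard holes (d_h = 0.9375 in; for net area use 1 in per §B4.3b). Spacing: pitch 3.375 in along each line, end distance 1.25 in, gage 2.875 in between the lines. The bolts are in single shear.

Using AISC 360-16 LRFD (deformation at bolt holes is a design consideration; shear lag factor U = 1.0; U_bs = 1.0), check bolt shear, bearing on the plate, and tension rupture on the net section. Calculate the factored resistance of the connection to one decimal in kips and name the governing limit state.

74.8 kips (net-section rupture governs)

Bolt shear: A_b = π(0.875)²/4 = 0.60132 in². φR_n = 0.75 × 68 × 0.60132 × 6 × 1 = 184.0 kips.
Bearing (0.5 in plate, F_u = 58 ksi): end bolts L_c = 1.25 − 0.9375/2 = 0.78125, R_n = min(1.2×0.78125×0.5×58, 2.4×0.875×0.5×58) = 27.188 kips/bolt; interior L_c = 3.375 − 0.9375 = 2.4375, R_n = 60.9 kips/bolt. φR_n = 0.75 × (2×27.188 + 4×60.9) = 223.5 kips.
Tension rupture (net): A_n = (5.4375 − 2×1)×0.5 = 1.7188 in² (U = 1.0, A_e = A_n). φR_n = 0.75 × 58 × 1.7188 = 74.8 kips.
Governing: min(184.0, 223.5, 74.8) = 74.8 kips → net-section rupture.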